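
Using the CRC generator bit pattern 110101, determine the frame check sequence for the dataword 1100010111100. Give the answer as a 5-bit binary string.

Append 5 zeros: 110001011110000000. Divide by 110101 (XOR where the leading bit is 1):
  pos 0: 110001 XOR 110101 = 000100
  pos 3: 100011 XOR 110101 = 010110
  pos 4: 101101 XOR 110101 = 011000
  pos 5: 110001 XOR 110101 = 000100
  pos 8: 100000 XOR 110101 = 010101
  pos 9: 101010 XOR 110101 = 011111
  pos 10: 111110 XOR 110101 = 001011
  pos 12: 101100 XOR 110101 = 011001
Remainder (last 5 bits) = 11001. This is the CRC / FCS.

11001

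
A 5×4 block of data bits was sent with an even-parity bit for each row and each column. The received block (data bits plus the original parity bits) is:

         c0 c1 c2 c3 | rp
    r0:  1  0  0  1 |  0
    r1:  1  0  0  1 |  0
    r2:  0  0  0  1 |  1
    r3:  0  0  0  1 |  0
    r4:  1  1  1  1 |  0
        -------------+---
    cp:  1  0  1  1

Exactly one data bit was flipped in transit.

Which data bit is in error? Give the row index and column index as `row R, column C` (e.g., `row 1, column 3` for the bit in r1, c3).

Recompute each row's even parity and compare to rp:
  r0: data parity 0, sent rp 0 → ok
  r1: data parity 0, sent rp 0 → ok
  r2: data parity 1, sent rp 1 → ok
  r3: data parity 1, sent rp 0 → mismatch
  r4: data parity 0, sent rp 0 → ok
Recompute each column's even parity and compare to cp:
  c0: data parity 1, sent cp 1 → ok
  c1: data parity 1, sent cp 0 → mismatch
  c2: data parity 1, sent cp 1 → ok
  c3: data parity 1, sent cp 1 → ok
Exactly one row (r3) and one column (c1) fail → the flipped bit is at their intersection.

row 3, column 1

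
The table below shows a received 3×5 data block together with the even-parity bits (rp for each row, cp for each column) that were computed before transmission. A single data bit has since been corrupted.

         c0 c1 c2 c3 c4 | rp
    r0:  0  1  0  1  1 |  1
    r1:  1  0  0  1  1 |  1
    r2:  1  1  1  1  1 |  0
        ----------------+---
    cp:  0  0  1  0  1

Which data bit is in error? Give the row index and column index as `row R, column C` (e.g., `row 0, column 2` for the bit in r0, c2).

Recompute each row's even parity and compare to rp:
  r0: data parity 1, sent rp 1 → ok
  r1: data parity 1, sent rp 1 → ok
  r2: data parity 1, sent rp 0 → mismatch
Recompute each column's even parity and compare to cp:
  c0: data parity 0, sent cp 0 → ok
  c1: data parity 0, sent cp 0 → ok
  c2: data parity 1, sent cp 1 → ok
  c3: data parity 1, sent cp 0 → mismatch
  c4: data parity 1, sent cp 1 → ok
Exactly one row (r2) and one column (c3) fail → the flipped bit is at their intersection.

row 2, column 3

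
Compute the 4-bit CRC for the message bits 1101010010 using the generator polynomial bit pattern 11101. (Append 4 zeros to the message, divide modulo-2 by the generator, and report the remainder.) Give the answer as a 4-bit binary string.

Append 4 zeros: 11010100100000. Divide by 11101 (XOR where the leading bit is 1):
  pos 0: 11010 XOR 11101 = 00111
  pos 2: 11110 XOR 11101 = 00011
  pos 5: 11010 XOR 11101 = 00111
  pos 7: 11100 XOR 11101 = 00001
Remainder (last 4 bits) = 0100. This is the CRC / FCS.

0100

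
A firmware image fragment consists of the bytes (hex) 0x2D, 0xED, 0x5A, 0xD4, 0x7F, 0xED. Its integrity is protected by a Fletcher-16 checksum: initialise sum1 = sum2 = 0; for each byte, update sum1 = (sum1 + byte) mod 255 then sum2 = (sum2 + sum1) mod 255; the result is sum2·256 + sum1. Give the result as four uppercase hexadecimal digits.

Running sums (mod 255):
  after byte 0 (0x2D): sum1=45, sum2=45
  after byte 1 (0xED): sum1=27, sum2=72
  after byte 2 (0x5A): sum1=117, sum2=189
  after byte 3 (0xD4): sum1=74, sum2=8
  after byte 4 (0x7F): sum1=201, sum2=209
  after byte 5 (0xED): sum1=183, sum2=137
Checksum = sum2·256 + sum1 = 137·256 + 183 = 35255 = 0x89B7.

89B7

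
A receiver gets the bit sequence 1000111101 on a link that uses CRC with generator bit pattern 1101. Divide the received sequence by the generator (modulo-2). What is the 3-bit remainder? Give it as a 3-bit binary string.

Modulo-2 division of 1000111101 by 1101:
  pos 0: 1000 XOR 1101 = 0101
  pos 1: 1011 XOR 1101 = 0110
  pos 2: 1101 XOR 1101 = 0000
  pos 6: 1101 XOR 1101 = 0000
Remainder = 000 (zero — the frame passes the CRC check).

000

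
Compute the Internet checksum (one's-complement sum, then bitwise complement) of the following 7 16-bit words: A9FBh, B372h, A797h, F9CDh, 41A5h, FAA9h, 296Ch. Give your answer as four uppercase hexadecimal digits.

One's-complement addition (fold any carry out of bit 15 back into bit 0):
  0xA9FB + 0xB372 = 0x15D6D → wrap carry → 0x5D6E
  0x5D6E + 0xA797 = 0x10505 → wrap carry → 0x0506
  0x0506 + 0xF9CD = 0x0FED3
  0xFED3 + 0x41A5 = 0x14078 → wrap carry → 0x4079
  0x4079 + 0xFAA9 = 0x13B22 → wrap carry → 0x3B23
  0x3B23 + 0x296C = 0x0648F
One's-complement sum = 0x648F.
Checksum = ~0x648F & 0xFFFF = 0x9B70.

9B70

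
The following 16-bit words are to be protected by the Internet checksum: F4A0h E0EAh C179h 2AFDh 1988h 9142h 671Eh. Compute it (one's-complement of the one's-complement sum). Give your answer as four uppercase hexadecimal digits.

2C14

One's-complement addition (fold any carry out of bit 15 back into bit 0):
  0xF4A0 + 0xE0EA = 0x1D58A → wrap carry → 0xD58B
  0xD58B + 0xC179 = 0x19704 → wrap carry → 0x9705
  0x9705 + 0x2AFD = 0x0C202
  0xC202 + 0x1988 = 0x0DB8A
  0xDB8A + 0x9142 = 0x16CCC → wrap carry → 0x6CCD
  0x6CCD + 0x671E = 0x0D3EB
One's-complement sum = 0xD3EB.
Checksum = ~0xD3EB & 0xFFFF = 0x2C14.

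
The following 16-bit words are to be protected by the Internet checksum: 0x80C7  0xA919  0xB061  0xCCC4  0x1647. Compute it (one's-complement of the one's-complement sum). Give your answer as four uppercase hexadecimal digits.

One's-complement addition (fold any carry out of bit 15 back into bit 0):
  0x80C7 + 0xA919 = 0x129E0 → wrap carry → 0x29E1
  0x29E1 + 0xB061 = 0x0DA42
  0xDA42 + 0xCCC4 = 0x1A706 → wrap carry → 0xA707
  0xA707 + 0x1647 = 0x0BD4E
One's-complement sum = 0xBD4E.
Checksum = ~0xBD4E & 0xFFFF = 0x42B1.

42B1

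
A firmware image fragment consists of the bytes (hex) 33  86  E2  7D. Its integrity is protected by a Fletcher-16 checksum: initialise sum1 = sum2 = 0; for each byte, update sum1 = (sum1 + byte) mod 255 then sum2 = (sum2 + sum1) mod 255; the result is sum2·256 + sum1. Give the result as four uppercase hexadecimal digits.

Running sums (mod 255):
  after byte 0 (33): sum1=51, sum2=51
  after byte 1 (86): sum1=185, sum2=236
  after byte 2 (E2): sum1=156, sum2=137
  after byte 3 (7D): sum1=26, sum2=163
Checksum = sum2·256 + sum1 = 163·256 + 26 = 41754 = 0xA31A.

A31A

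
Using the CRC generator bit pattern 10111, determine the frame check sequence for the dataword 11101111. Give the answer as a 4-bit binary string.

1000

Append 4 zeros: 111011110000. Divide by 10111 (XOR where the leading bit is 1):
  pos 0: 11101 XOR 10111 = 01010
  pos 1: 10101 XOR 10111 = 00010
  pos 4: 10110 XOR 10111 = 00001
Remainder (last 4 bits) = 1000. This is the CRC / FCS.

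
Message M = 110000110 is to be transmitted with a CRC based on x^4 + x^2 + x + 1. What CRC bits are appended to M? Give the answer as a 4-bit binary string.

Append 4 zeros: 1100001100000. Divide by 10111 (XOR where the leading bit is 1):
  pos 0: 11000 XOR 10111 = 01111
  pos 1: 11110 XOR 10111 = 01001
  pos 2: 10011 XOR 10111 = 00100
  pos 4: 10010 XOR 10111 = 00101
  pos 6: 10100 XOR 10111 = 00011
Remainder (last 4 bits) = 1100. This is the CRC / FCS.

1100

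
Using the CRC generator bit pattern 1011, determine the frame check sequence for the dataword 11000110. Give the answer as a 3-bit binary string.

Append 3 zeros: 11000110000. Divide by 1011 (XOR where the leading bit is 1):
  pos 0: 1100 XOR 1011 = 0111
  pos 1: 1110 XOR 1011 = 0101
  pos 2: 1011 XOR 1011 = 0000
  pos 6: 1000 XOR 1011 = 0011
Remainder (last 3 bits) = 110. This is the CRC / FCS.

110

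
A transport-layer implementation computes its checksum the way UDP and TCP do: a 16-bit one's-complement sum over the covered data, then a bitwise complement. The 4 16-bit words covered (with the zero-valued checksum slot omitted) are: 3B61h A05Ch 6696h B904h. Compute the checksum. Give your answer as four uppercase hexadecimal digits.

04A7

One's-complement addition (fold any carry out of bit 15 back into bit 0):
  0x3B61 + 0xA05C = 0x0DBBD
  0xDBBD + 0x6696 = 0x14253 → wrap carry → 0x4254
  0x4254 + 0xB904 = 0x0FB58
One's-complement sum = 0xFB58.
Checksum = ~0xFB58 & 0xFFFF = 0x04A7.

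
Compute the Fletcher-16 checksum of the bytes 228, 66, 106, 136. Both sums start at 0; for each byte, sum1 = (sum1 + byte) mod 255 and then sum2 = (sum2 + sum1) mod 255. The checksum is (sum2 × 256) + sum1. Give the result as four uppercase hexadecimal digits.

Running sums (mod 255):
  after byte 0 (228): sum1=228, sum2=228
  after byte 1 (66): sum1=39, sum2=12
  after byte 2 (106): sum1=145, sum2=157
  after byte 3 (136): sum1=26, sum2=183
Checksum = sum2·256 + sum1 = 183·256 + 26 = 46874 = 0xB71A.

B71A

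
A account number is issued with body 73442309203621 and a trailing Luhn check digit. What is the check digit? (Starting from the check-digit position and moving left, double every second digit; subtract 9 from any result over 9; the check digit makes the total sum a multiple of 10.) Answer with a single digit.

Partial digits right→left: 1 2 6 3 0 2 9 0 3 2 4 4 3 7
Double every second digit counting from the check-digit position (so the 1st, 3rd, 5th, ... of the partial from the right).
  doubled (with −9 where >9): 2 3 0 9 6 8 6 → sum 34
  kept as-is: 2 3 2 0 2 4 7 → sum 20
Total = 34 + 20 = 54.
Check digit = (10 − (54 mod 10)) mod 10 = 6.

6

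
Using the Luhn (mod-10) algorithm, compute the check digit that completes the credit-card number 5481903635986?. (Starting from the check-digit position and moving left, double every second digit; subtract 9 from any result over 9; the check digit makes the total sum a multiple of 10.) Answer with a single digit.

Partial digits right→left: 6 8 9 5 3 6 3 0 9 1 8 4 5
Double every second digit counting from the check-digit position (so the 1st, 3rd, 5th, ... of the partial from the right).
  doubled (with −9 where >9): 3 9 6 6 9 7 1 → sum 41
  kept as-is: 8 5 6 0 1 4 → sum 24
Total = 41 + 24 = 65.
Check digit = (10 − (65 mod 10)) mod 10 = 5.

5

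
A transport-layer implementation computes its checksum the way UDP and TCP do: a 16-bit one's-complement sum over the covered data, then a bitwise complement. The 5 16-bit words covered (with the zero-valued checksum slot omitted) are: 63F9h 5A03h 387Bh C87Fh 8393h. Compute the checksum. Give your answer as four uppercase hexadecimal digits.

One's-complement addition (fold any carry out of bit 15 back into bit 0):
  0x63F9 + 0x5A03 = 0x0BDFC
  0xBDFC + 0x387B = 0x0F677
  0xF677 + 0xC87F = 0x1BEF6 → wrap carry → 0xBEF7
  0xBEF7 + 0x8393 = 0x1428A → wrap carry → 0x428B
One's-complement sum = 0x428B.
Checksum = ~0x428B & 0xFFFF = 0xBD74.

BD74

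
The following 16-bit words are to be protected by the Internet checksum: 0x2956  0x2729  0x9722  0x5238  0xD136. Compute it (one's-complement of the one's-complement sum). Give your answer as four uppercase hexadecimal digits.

F4EE

One's-complement addition (fold any carry out of bit 15 back into bit 0):
  0x2956 + 0x2729 = 0x0507F
  0x507F + 0x9722 = 0x0E7A1
  0xE7A1 + 0x5238 = 0x139D9 → wrap carry → 0x39DA
  0x39DA + 0xD136 = 0x10B10 → wrap carry → 0x0B11
One's-complement sum = 0x0B11.
Checksum = ~0x0B11 & 0xFFFF = 0xF4EE.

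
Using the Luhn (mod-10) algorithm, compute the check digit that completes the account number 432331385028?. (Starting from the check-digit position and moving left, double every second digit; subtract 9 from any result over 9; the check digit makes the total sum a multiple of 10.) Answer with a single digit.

Partial digits right→left: 8 2 0 5 8 3 1 3 3 2 3 4
Double every second digit counting from the check-digit position (so the 1st, 3rd, 5th, ... of the partial from the right).
  doubled (with −9 where >9): 7 0 7 2 6 6 → sum 28
  kept as-is: 2 5 3 3 2 4 → sum 19
Total = 28 + 19 = 47.
Check digit = (10 − (47 mod 10)) mod 10 = 3.

3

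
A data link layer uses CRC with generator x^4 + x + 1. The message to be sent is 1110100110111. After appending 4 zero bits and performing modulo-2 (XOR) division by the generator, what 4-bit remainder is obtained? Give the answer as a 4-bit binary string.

0011

Append 4 zeros: 11101001101110000. Divide by 10011 (XOR where the leading bit is 1):
  pos 0: 11101 XOR 10011 = 01110
  pos 1: 11100 XOR 10011 = 01111
  pos 2: 11110 XOR 10011 = 01101
  pos 3: 11011 XOR 10011 = 01000
  pos 4: 10001 XOR 10011 = 00010
  pos 7: 10011 XOR 10011 = 00000
  pos 12: 10000 XOR 10011 = 00011
Remainder (last 4 bits) = 0011. This is the CRC / FCS.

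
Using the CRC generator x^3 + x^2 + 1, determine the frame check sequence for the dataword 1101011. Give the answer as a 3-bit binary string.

Append 3 zeros: 1101011000. Divide by 1101 (XOR where the leading bit is 1):
  pos 0: 1101 XOR 1101 = 0000
  pos 5: 1100 XOR 1101 = 0001
Remainder (last 3 bits) = 010. This is the CRC / FCS.

010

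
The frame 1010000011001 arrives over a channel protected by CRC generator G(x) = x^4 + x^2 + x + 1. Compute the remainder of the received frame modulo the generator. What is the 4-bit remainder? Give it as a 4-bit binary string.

1000

Modulo-2 division of 1010000011001 by 10111:
  pos 0: 10100 XOR 10111 = 00011
  pos 3: 11000 XOR 10111 = 01111
  pos 4: 11111 XOR 10111 = 01000
  pos 5: 10001 XOR 10111 = 00110
  pos 7: 11000 XOR 10111 = 01111
  pos 8: 11111 XOR 10111 = 01000
Remainder = 1000 (nonzero — an error is detected).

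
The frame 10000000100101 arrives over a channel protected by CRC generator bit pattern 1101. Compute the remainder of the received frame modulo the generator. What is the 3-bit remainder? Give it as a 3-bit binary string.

000

Modulo-2 division of 10000000100101 by 1101:
  pos 0: 1000 XOR 1101 = 0101
  pos 1: 1010 XOR 1101 = 0111
  pos 2: 1110 XOR 1101 = 0011
  pos 4: 1100 XOR 1101 = 0001
  pos 7: 1100 XOR 1101 = 0001
  pos 10: 1101 XOR 1101 = 0000
Remainder = 000 (zero — the frame passes the CRC check).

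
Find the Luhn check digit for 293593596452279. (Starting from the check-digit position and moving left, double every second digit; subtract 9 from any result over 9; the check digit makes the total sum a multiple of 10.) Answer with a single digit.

4

Partial digits right→left: 9 7 2 2 5 4 6 9 5 3 9 5 3 9 2
Double every second digit counting from the check-digit position (so the 1st, 3rd, 5th, ... of the partial from the right).
  doubled (with −9 where >9): 9 4 1 3 1 9 6 4 → sum 37
  kept as-is: 7 2 4 9 3 5 9 → sum 39
Total = 37 + 39 = 76.
Check digit = (10 − (76 mod 10)) mod 10 = 4.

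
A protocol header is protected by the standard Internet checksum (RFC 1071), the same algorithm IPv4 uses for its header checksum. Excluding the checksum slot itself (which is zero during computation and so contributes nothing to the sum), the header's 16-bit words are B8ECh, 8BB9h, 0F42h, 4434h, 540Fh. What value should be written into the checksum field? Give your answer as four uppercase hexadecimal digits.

One's-complement addition (fold any carry out of bit 15 back into bit 0):
  0xB8EC + 0x8BB9 = 0x144A5 → wrap carry → 0x44A6
  0x44A6 + 0x0F42 = 0x053E8
  0x53E8 + 0x4434 = 0x0981C
  0x981C + 0x540F = 0x0EC2B
One's-complement sum = 0xEC2B.
Checksum = ~0xEC2B & 0xFFFF = 0x13D4.

13D4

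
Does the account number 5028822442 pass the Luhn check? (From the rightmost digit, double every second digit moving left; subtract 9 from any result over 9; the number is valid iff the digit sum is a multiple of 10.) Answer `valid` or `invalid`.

From the right, keep odd positions and double even positions (subtract 9 from any doubled value over 9):
  doubled (positions 2,4,...): 8 4 7 4 1 → sum 24
  kept (positions 1,3,...): 2 4 2 8 0 → sum 16
Total = 40.
40 mod 10 = 0, so the number is valid.

valid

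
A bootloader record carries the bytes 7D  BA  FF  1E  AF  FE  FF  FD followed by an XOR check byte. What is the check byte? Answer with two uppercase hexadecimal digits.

XOR the bytes together:
  start with 0x7D
  0x7D ⊕ 0xBA = 0xC7
  0xC7 ⊕ 0xFF = 0x38
  0x38 ⊕ 0x1E = 0x26
  0x26 ⊕ 0xAF = 0x89
  0x89 ⊕ 0xFE = 0x77
  0x77 ⊕ 0xFF = 0x88
  0x88 ⊕ 0xFD = 0x75

75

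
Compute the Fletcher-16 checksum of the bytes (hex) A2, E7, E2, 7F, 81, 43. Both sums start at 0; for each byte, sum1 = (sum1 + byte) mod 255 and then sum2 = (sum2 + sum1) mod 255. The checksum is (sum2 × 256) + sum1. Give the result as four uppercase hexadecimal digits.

Running sums (mod 255):
  after byte 0 (A2): sum1=162, sum2=162
  after byte 1 (E7): sum1=138, sum2=45
  after byte 2 (E2): sum1=109, sum2=154
  after byte 3 (7F): sum1=236, sum2=135
  after byte 4 (81): sum1=110, sum2=245
  after byte 5 (43): sum1=177, sum2=167
Checksum = sum2·256 + sum1 = 167·256 + 177 = 42929 = 0xA7B1.

A7B1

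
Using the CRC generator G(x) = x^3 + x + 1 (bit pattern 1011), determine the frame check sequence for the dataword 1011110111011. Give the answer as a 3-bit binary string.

110

Append 3 zeros: 1011110111011000. Divide by 1011 (XOR where the leading bit is 1):
  pos 0: 1011 XOR 1011 = 0000
  pos 4: 1101 XOR 1011 = 0110
  pos 5: 1101 XOR 1011 = 0110
  pos 6: 1101 XOR 1011 = 0110
  pos 7: 1100 XOR 1011 = 0111
  pos 8: 1111 XOR 1011 = 0100
  pos 9: 1001 XOR 1011 = 0010
  pos 11: 1000 XOR 1011 = 0011
Remainder (last 3 bits) = 110. This is the CRC / FCS.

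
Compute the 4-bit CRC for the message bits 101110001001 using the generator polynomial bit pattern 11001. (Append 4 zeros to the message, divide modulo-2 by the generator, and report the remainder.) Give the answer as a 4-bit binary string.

Append 4 zeros: 1011100010010000. Divide by 11001 (XOR where the leading bit is 1):
  pos 0: 10111 XOR 11001 = 01110
  pos 1: 11100 XOR 11001 = 00101
  pos 3: 10100 XOR 11001 = 01101
  pos 4: 11011 XOR 11001 = 00010
  pos 7: 10001 XOR 11001 = 01000
  pos 8: 10000 XOR 11001 = 01001
  pos 9: 10010 XOR 11001 = 01011
  pos 10: 10110 XOR 11001 = 01111
  pos 11: 11110 XOR 11001 = 00111
Remainder (last 4 bits) = 0111. This is the CRC / FCS.

0111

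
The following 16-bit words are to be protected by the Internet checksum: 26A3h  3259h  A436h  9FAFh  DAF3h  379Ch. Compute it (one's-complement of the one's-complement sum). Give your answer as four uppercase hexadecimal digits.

508D

One's-complement addition (fold any carry out of bit 15 back into bit 0):
  0x26A3 + 0x3259 = 0x058FC
  0x58FC + 0xA436 = 0x0FD32
  0xFD32 + 0x9FAF = 0x19CE1 → wrap carry → 0x9CE2
  0x9CE2 + 0xDAF3 = 0x177D5 → wrap carry → 0x77D6
  0x77D6 + 0x379C = 0x0AF72
One's-complement sum = 0xAF72.
Checksum = ~0xAF72 & 0xFFFF = 0x508D.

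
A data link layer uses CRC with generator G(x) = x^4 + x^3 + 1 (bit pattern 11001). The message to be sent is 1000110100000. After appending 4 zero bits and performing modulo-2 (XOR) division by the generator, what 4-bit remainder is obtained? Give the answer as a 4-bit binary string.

Append 4 zeros: 10001101000000000. Divide by 11001 (XOR where the leading bit is 1):
  pos 0: 10001 XOR 11001 = 01000
  pos 1: 10001 XOR 11001 = 01000
  pos 2: 10000 XOR 11001 = 01001
  pos 3: 10011 XOR 11001 = 01010
  pos 4: 10100 XOR 11001 = 01101
  pos 5: 11010 XOR 11001 = 00011
  pos 8: 11000 XOR 11001 = 00001
  pos 12: 10000 XOR 11001 = 01001
Remainder (last 4 bits) = 1001. This is the CRC / FCS.

1001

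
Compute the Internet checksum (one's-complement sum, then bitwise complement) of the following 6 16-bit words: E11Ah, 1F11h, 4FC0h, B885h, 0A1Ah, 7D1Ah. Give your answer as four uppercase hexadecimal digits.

7059

One's-complement addition (fold any carry out of bit 15 back into bit 0):
  0xE11A + 0x1F11 = 0x1002B → wrap carry → 0x002C
  0x002C + 0x4FC0 = 0x04FEC
  0x4FEC + 0xB885 = 0x10871 → wrap carry → 0x0872
  0x0872 + 0x0A1A = 0x0128C
  0x128C + 0x7D1A = 0x08FA6
One's-complement sum = 0x8FA6.
Checksum = ~0x8FA6 & 0xFFFF = 0x7059.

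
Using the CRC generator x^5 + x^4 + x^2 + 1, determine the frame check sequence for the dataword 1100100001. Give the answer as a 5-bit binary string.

00101

Append 5 zeros: 110010000100000. Divide by 110101 (XOR where the leading bit is 1):
  pos 0: 110010 XOR 110101 = 000111
  pos 3: 111000 XOR 110101 = 001101
  pos 5: 110110 XOR 110101 = 000011
  pos 9: 110000 XOR 110101 = 000101
Remainder (last 5 bits) = 00101. This is the CRC / FCS.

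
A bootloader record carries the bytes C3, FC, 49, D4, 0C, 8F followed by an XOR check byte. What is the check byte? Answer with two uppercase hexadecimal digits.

XOR the bytes together:
  start with 0xC3
  0xC3 ⊕ 0xFC = 0x3F
  0x3F ⊕ 0x49 = 0x76
  0x76 ⊕ 0xD4 = 0xA2
  0xA2 ⊕ 0x0C = 0xAE
  0xAE ⊕ 0x8F = 0x21

21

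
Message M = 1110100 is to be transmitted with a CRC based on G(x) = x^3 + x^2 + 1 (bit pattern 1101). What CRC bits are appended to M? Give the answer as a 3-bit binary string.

100

Append 3 zeros: 1110100000. Divide by 1101 (XOR where the leading bit is 1):
  pos 0: 1110 XOR 1101 = 0011
  pos 2: 1110 XOR 1101 = 0011
  pos 4: 1100 XOR 1101 = 0001
Remainder (last 3 bits) = 100. This is the CRC / FCS.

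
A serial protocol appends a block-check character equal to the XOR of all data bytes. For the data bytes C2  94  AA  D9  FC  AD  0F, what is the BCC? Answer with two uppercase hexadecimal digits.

XOR the bytes together:
  start with 0xC2
  0xC2 ⊕ 0x94 = 0x56
  0x56 ⊕ 0xAA = 0xFC
  0xFC ⊕ 0xD9 = 0x25
  0x25 ⊕ 0xFC = 0xD9
  0xD9 ⊕ 0xAD = 0x74
  0x74 ⊕ 0x0F = 0x7B

7B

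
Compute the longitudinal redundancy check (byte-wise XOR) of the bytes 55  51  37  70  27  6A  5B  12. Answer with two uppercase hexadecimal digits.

XOR the bytes together:
  start with 0x55
  0x55 ⊕ 0x51 = 0x04
  0x04 ⊕ 0x37 = 0x33
  0x33 ⊕ 0x70 = 0x43
  0x43 ⊕ 0x27 = 0x64
  0x64 ⊕ 0x6A = 0x0E
  0x0E ⊕ 0x5B = 0x55
  0x55 ⊕ 0x12 = 0x47

47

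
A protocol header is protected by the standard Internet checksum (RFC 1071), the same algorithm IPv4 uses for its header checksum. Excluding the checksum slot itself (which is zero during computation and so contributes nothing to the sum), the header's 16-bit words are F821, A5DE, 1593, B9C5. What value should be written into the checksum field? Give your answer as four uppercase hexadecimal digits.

One's-complement addition (fold any carry out of bit 15 back into bit 0):
  0xF821 + 0xA5DE = 0x19DFF → wrap carry → 0x9E00
  0x9E00 + 0x1593 = 0x0B393
  0xB393 + 0xB9C5 = 0x16D58 → wrap carry → 0x6D59
One's-complement sum = 0x6D59.
Checksum = ~0x6D59 & 0xFFFF = 0x92A6.

92A6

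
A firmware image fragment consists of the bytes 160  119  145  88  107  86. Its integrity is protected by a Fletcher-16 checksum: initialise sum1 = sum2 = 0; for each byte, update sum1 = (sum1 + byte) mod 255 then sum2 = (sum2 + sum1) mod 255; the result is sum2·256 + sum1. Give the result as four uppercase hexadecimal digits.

Running sums (mod 255):
  after byte 0 (160): sum1=160, sum2=160
  after byte 1 (119): sum1=24, sum2=184
  after byte 2 (145): sum1=169, sum2=98
  after byte 3 (88): sum1=2, sum2=100
  after byte 4 (107): sum1=109, sum2=209
  after byte 5 (86): sum1=195, sum2=149
Checksum = sum2·256 + sum1 = 149·256 + 195 = 38339 = 0x95C3.

95C3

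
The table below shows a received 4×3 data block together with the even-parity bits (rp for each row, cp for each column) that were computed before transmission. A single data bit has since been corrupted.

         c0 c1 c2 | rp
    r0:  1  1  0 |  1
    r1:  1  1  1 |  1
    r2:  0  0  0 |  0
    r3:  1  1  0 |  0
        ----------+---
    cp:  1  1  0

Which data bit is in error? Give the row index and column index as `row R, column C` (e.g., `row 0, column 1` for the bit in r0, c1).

row 0, column 2

Recompute each row's even parity and compare to rp:
  r0: data parity 0, sent rp 1 → mismatch
  r1: data parity 1, sent rp 1 → ok
  r2: data parity 0, sent rp 0 → ok
  r3: data parity 0, sent rp 0 → ok
Recompute each column's even parity and compare to cp:
  c0: data parity 1, sent cp 1 → ok
  c1: data parity 1, sent cp 1 → ok
  c2: data parity 1, sent cp 0 → mismatch
Exactly one row (r0) and one column (c2) fail → the flipped bit is at their intersection.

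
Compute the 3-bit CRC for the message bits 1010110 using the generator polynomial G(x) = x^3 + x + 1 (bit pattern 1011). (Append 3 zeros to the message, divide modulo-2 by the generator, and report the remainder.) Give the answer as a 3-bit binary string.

100

Append 3 zeros: 1010110000. Divide by 1011 (XOR where the leading bit is 1):
  pos 0: 1010 XOR 1011 = 0001
  pos 3: 1110 XOR 1011 = 0101
  pos 4: 1010 XOR 1011 = 0001
Remainder (last 3 bits) = 100. This is the CRC / FCS.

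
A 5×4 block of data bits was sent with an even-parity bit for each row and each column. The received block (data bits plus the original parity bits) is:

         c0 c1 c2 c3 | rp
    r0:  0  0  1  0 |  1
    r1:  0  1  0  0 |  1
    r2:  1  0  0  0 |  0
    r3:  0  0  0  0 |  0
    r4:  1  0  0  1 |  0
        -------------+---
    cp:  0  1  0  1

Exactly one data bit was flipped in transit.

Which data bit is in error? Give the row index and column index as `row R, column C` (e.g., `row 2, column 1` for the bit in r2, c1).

row 2, column 2

Recompute each row's even parity and compare to rp:
  r0: data parity 1, sent rp 1 → ok
  r1: data parity 1, sent rp 1 → ok
  r2: data parity 1, sent rp 0 → mismatch
  r3: data parity 0, sent rp 0 → ok
  r4: data parity 0, sent rp 0 → ok
Recompute each column's even parity and compare to cp:
  c0: data parity 0, sent cp 0 → ok
  c1: data parity 1, sent cp 1 → ok
  c2: data parity 1, sent cp 0 → mismatch
  c3: data parity 1, sent cp 1 → ok
Exactly one row (r2) and one column (c2) fail → the flipped bit is at their intersection.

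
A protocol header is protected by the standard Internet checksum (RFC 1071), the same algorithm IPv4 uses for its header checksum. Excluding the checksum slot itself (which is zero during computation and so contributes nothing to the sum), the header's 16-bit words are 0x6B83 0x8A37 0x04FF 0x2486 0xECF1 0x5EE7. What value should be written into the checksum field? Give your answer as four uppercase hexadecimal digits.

One's-complement addition (fold any carry out of bit 15 back into bit 0):
  0x6B83 + 0x8A37 = 0x0F5BA
  0xF5BA + 0x04FF = 0x0FAB9
  0xFAB9 + 0x2486 = 0x11F3F → wrap carry → 0x1F40
  0x1F40 + 0xECF1 = 0x10C31 → wrap carry → 0x0C32
  0x0C32 + 0x5EE7 = 0x06B19
One's-complement sum = 0x6B19.
Checksum = ~0x6B19 & 0xFFFF = 0x94E6.

94E6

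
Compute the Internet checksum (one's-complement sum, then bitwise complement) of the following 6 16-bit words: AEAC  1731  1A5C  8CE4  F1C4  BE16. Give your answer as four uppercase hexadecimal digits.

One's-complement addition (fold any carry out of bit 15 back into bit 0):
  0xAEAC + 0x1731 = 0x0C5DD
  0xC5DD + 0x1A5C = 0x0E039
  0xE039 + 0x8CE4 = 0x16D1D → wrap carry → 0x6D1E
  0x6D1E + 0xF1C4 = 0x15EE2 → wrap carry → 0x5EE3
  0x5EE3 + 0xBE16 = 0x11CF9 → wrap carry → 0x1CFA
One's-complement sum = 0x1CFA.
Checksum = ~0x1CFA & 0xFFFF = 0xE305.

E305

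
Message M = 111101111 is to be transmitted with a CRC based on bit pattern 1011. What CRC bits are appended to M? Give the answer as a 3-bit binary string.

100

Append 3 zeros: 111101111000. Divide by 1011 (XOR where the leading bit is 1):
  pos 0: 1111 XOR 1011 = 0100
  pos 1: 1000 XOR 1011 = 0011
  pos 3: 1111 XOR 1011 = 0100
  pos 4: 1001 XOR 1011 = 0010
  pos 6: 1010 XOR 1011 = 0001
Remainder (last 3 bits) = 100. This is the CRC / FCS.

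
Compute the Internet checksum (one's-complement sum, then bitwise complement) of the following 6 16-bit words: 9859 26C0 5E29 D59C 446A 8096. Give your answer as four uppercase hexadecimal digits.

481F

One's-complement addition (fold any carry out of bit 15 back into bit 0):
  0x9859 + 0x26C0 = 0x0BF19
  0xBF19 + 0x5E29 = 0x11D42 → wrap carry → 0x1D43
  0x1D43 + 0xD59C = 0x0F2DF
  0xF2DF + 0x446A = 0x13749 → wrap carry → 0x374A
  0x374A + 0x8096 = 0x0B7E0
One's-complement sum = 0xB7E0.
Checksum = ~0xB7E0 & 0xFFFF = 0x481F.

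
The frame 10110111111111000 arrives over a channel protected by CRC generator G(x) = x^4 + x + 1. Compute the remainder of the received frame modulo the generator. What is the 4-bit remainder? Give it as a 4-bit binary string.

1010

Modulo-2 division of 10110111111111000 by 10011:
  pos 0: 10110 XOR 10011 = 00101
  pos 2: 10111 XOR 10011 = 00100
  pos 4: 10011 XOR 10011 = 00000
  pos 9: 11111 XOR 10011 = 01100
  pos 10: 11000 XOR 10011 = 01011
  pos 11: 10110 XOR 10011 = 00101
Remainder = 1010 (nonzero — an error is detected).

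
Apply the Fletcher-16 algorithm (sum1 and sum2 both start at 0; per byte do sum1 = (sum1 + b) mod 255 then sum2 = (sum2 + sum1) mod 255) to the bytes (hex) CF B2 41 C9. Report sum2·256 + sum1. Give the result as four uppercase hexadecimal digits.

A38D

Running sums (mod 255):
  after byte 0 (CF): sum1=207, sum2=207
  after byte 1 (B2): sum1=130, sum2=82
  after byte 2 (41): sum1=195, sum2=22
  after byte 3 (C9): sum1=141, sum2=163
Checksum = sum2·256 + sum1 = 163·256 + 141 = 41869 = 0xA38D.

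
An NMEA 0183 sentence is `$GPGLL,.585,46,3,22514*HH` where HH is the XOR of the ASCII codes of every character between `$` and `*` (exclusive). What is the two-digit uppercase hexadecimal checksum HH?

XOR the ASCII codes of the payload characters:
  'G' = 0x47 → acc = 0x47
  'P' = 0x50 → acc = 0x17
  'G' = 0x47 → acc = 0x50
  'L' = 0x4C → acc = 0x1C
  'L' = 0x4C → acc = 0x50
  ',' = 0x2C → acc = 0x7C
  '.' = 0x2E → acc = 0x52
  '5' = 0x35 → acc = 0x67
  '8' = 0x38 → acc = 0x5F
  '5' = 0x35 → acc = 0x6A
  ',' = 0x2C → acc = 0x46
  '4' = 0x34 → acc = 0x72
  '6' = 0x36 → acc = 0x44
  ',' = 0x2C → acc = 0x68
  '3' = 0x33 → acc = 0x5B
  ',' = 0x2C → acc = 0x77
  '2' = 0x32 → acc = 0x45
  '2' = 0x32 → acc = 0x77
  '5' = 0x35 → acc = 0x42
  '1' = 0x31 → acc = 0x73
  '4' = 0x34 → acc = 0x47
Checksum = 0x47.

47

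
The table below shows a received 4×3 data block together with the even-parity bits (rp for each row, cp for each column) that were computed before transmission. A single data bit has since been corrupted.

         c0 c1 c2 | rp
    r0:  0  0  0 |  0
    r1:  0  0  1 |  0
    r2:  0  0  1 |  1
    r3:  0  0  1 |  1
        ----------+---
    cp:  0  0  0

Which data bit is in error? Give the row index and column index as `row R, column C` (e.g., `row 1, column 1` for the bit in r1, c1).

row 1, column 2

Recompute each row's even parity and compare to rp:
  r0: data parity 0, sent rp 0 → ok
  r1: data parity 1, sent rp 0 → mismatch
  r2: data parity 1, sent rp 1 → ok
  r3: data parity 1, sent rp 1 → ok
Recompute each column's even parity and compare to cp:
  c0: data parity 0, sent cp 0 → ok
  c1: data parity 0, sent cp 0 → ok
  c2: data parity 1, sent cp 0 → mismatch
Exactly one row (r1) and one column (c2) fail → the flipped bit is at their intersection.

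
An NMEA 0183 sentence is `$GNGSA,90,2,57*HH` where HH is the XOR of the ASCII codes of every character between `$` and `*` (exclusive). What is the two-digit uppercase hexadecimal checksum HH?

49

XOR the ASCII codes of the payload characters:
  'G' = 0x47 → acc = 0x47
  'N' = 0x4E → acc = 0x09
  'G' = 0x47 → acc = 0x4E
  'S' = 0x53 → acc = 0x1D
  'A' = 0x41 → acc = 0x5C
  ',' = 0x2C → acc = 0x70
  '9' = 0x39 → acc = 0x49
  '0' = 0x30 → acc = 0x79
  ',' = 0x2C → acc = 0x55
  '2' = 0x32 → acc = 0x67
  ',' = 0x2C → acc = 0x4B
  '5' = 0x35 → acc = 0x7E
  '7' = 0x37 → acc = 0x49
Checksum = 0x49.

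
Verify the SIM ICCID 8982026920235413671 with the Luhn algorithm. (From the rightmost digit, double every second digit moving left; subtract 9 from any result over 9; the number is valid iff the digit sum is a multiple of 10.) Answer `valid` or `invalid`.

valid

From the right, keep odd positions and double even positions (subtract 9 from any doubled value over 9):
  doubled (positions 2,4,...): 5 6 8 6 0 9 4 4 9 → sum 51
  kept (positions 1,3,...): 1 6 1 5 2 2 6 0 8 8 → sum 39
Total = 90.
90 mod 10 = 0, so the number is valid.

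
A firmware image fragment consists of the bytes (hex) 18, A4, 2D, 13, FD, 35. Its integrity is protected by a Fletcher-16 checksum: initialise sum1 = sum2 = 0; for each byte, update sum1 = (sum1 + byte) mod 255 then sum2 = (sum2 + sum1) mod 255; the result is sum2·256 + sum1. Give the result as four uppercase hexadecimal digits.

Running sums (mod 255):
  after byte 0 (18): sum1=24, sum2=24
  after byte 1 (A4): sum1=188, sum2=212
  after byte 2 (2D): sum1=233, sum2=190
  after byte 3 (13): sum1=252, sum2=187
  after byte 4 (FD): sum1=250, sum2=182
  after byte 5 (35): sum1=48, sum2=230
Checksum = sum2·256 + sum1 = 230·256 + 48 = 58928 = 0xE630.

E630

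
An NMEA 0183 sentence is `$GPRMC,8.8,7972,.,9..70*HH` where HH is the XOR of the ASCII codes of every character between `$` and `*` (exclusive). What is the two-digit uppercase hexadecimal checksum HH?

7E

XOR the ASCII codes of the payload characters:
  'G' = 0x47 → acc = 0x47
  'P' = 0x50 → acc = 0x17
  'R' = 0x52 → acc = 0x45
  'M' = 0x4D → acc = 0x08
  'C' = 0x43 → acc = 0x4B
  ',' = 0x2C → acc = 0x67
  '8' = 0x38 → acc = 0x5F
  '.' = 0x2E → acc = 0x71
  '8' = 0x38 → acc = 0x49
  ',' = 0x2C → acc = 0x65
  '7' = 0x37 → acc = 0x52
  '9' = 0x39 → acc = 0x6B
  '7' = 0x37 → acc = 0x5C
  '2' = 0x32 → acc = 0x6E
  ',' = 0x2C → acc = 0x42
  '.' = 0x2E → acc = 0x6C
  ',' = 0x2C → acc = 0x40
  '9' = 0x39 → acc = 0x79
  '.' = 0x2E → acc = 0x57
  '.' = 0x2E → acc = 0x79
  '7' = 0x37 → acc = 0x4E
  '0' = 0x30 → acc = 0x7E
Checksum = 0x7E.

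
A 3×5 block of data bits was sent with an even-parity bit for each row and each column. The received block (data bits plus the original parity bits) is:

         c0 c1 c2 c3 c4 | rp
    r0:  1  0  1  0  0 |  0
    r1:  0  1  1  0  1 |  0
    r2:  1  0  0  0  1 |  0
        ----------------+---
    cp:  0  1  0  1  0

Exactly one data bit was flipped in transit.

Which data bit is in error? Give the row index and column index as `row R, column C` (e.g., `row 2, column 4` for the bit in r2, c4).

Recompute each row's even parity and compare to rp:
  r0: data parity 0, sent rp 0 → ok
  r1: data parity 1, sent rp 0 → mismatch
  r2: data parity 0, sent rp 0 → ok
Recompute each column's even parity and compare to cp:
  c0: data parity 0, sent cp 0 → ok
  c1: data parity 1, sent cp 1 → ok
  c2: data parity 0, sent cp 0 → ok
  c3: data parity 0, sent cp 1 → mismatch
  c4: data parity 0, sent cp 0 → ok
Exactly one row (r1) and one column (c3) fail → the flipped bit is at their intersection.

row 1, column 3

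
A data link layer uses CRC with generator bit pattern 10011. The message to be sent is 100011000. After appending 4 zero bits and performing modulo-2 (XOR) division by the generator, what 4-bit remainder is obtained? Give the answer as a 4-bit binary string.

Append 4 zeros: 1000110000000. Divide by 10011 (XOR where the leading bit is 1):
  pos 0: 10001 XOR 10011 = 00010
  pos 3: 10100 XOR 10011 = 00111
  pos 5: 11100 XOR 10011 = 01111
  pos 6: 11110 XOR 10011 = 01101
  pos 7: 11010 XOR 10011 = 01001
  pos 8: 10010 XOR 10011 = 00001
Remainder (last 4 bits) = 0001. This is the CRC / FCS.

0001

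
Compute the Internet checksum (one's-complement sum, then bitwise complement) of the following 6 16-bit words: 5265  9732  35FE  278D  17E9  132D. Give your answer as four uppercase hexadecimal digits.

8DC6

One's-complement addition (fold any carry out of bit 15 back into bit 0):
  0x5265 + 0x9732 = 0x0E997
  0xE997 + 0x35FE = 0x11F95 → wrap carry → 0x1F96
  0x1F96 + 0x278D = 0x04723
  0x4723 + 0x17E9 = 0x05F0C
  0x5F0C + 0x132D = 0x07239
One's-complement sum = 0x7239.
Checksum = ~0x7239 & 0xFFFF = 0x8DC6.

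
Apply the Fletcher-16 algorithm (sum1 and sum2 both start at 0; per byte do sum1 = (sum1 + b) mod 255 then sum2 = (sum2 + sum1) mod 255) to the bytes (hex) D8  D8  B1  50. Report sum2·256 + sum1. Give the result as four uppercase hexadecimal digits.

A1B3

Running sums (mod 255):
  after byte 0 (D8): sum1=216, sum2=216
  after byte 1 (D8): sum1=177, sum2=138
  after byte 2 (B1): sum1=99, sum2=237
  after byte 3 (50): sum1=179, sum2=161
Checksum = sum2·256 + sum1 = 161·256 + 179 = 41395 = 0xA1B3.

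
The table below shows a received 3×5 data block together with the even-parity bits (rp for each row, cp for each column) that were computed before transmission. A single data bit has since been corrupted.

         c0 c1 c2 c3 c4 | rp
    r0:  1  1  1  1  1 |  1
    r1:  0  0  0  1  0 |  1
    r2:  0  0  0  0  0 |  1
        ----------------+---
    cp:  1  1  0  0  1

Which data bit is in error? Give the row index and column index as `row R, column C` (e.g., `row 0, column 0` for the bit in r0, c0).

Recompute each row's even parity and compare to rp:
  r0: data parity 1, sent rp 1 → ok
  r1: data parity 1, sent rp 1 → ok
  r2: data parity 0, sent rp 1 → mismatch
Recompute each column's even parity and compare to cp:
  c0: data parity 1, sent cp 1 → ok
  c1: data parity 1, sent cp 1 → ok
  c2: data parity 1, sent cp 0 → mismatch
  c3: data parity 0, sent cp 0 → ok
  c4: data parity 1, sent cp 1 → ok
Exactly one row (r2) and one column (c2) fail → the flipped bit is at their intersection.

row 2, column 2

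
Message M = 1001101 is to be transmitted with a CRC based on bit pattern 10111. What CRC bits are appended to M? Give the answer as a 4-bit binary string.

Append 4 zeros: 10011010000. Divide by 10111 (XOR where the leading bit is 1):
  pos 0: 10011 XOR 10111 = 00100
  pos 2: 10001 XOR 10111 = 00110
  pos 4: 11000 XOR 10111 = 01111
  pos 5: 11110 XOR 10111 = 01001
  pos 6: 10010 XOR 10111 = 00101
Remainder (last 4 bits) = 0101. This is the CRC / FCS.

0101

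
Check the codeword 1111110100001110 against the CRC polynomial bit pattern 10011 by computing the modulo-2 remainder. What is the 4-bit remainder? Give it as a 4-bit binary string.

Modulo-2 division of 1111110100001110 by 10011:
  pos 0: 11111 XOR 10011 = 01100
  pos 1: 11001 XOR 10011 = 01010
  pos 2: 10100 XOR 10011 = 00111
  pos 4: 11110 XOR 10011 = 01101
  pos 5: 11010 XOR 10011 = 01001
  pos 6: 10010 XOR 10011 = 00001
  pos 10: 10111 XOR 10011 = 00100
Remainder = 1000 (nonzero — an error is detected).

1000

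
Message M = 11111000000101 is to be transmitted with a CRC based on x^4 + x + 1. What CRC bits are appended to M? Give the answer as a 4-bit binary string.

Append 4 zeros: 111110000001010000. Divide by 10011 (XOR where the leading bit is 1):
  pos 0: 11111 XOR 10011 = 01100
  pos 1: 11000 XOR 10011 = 01011
  pos 2: 10110 XOR 10011 = 00101
  pos 4: 10100 XOR 10011 = 00111
  pos 6: 11100 XOR 10011 = 01111
  pos 7: 11111 XOR 10011 = 01100
  pos 8: 11000 XOR 10011 = 01011
  pos 9: 10111 XOR 10011 = 00100
  pos 11: 10000 XOR 10011 = 00011
Remainder (last 4 bits) = 1100. This is the CRC / FCS.

1100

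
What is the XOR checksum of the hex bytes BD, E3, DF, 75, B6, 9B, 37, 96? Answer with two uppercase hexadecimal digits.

XOR the bytes together:
  start with 0xBD
  0xBD ⊕ 0xE3 = 0x5E
  0x5E ⊕ 0xDF = 0x81
  0x81 ⊕ 0x75 = 0xF4
  0xF4 ⊕ 0xB6 = 0x42
  0x42 ⊕ 0x9B = 0xD9
  0xD9 ⊕ 0x37 = 0xEE
  0xEE ⊕ 0x96 = 0x78

78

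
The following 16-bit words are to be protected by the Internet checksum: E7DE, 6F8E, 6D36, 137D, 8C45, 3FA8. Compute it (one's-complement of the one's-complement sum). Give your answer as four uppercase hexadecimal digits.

5BF1

One's-complement addition (fold any carry out of bit 15 back into bit 0):
  0xE7DE + 0x6F8E = 0x1576C → wrap carry → 0x576D
  0x576D + 0x6D36 = 0x0C4A3
  0xC4A3 + 0x137D = 0x0D820
  0xD820 + 0x8C45 = 0x16465 → wrap carry → 0x6466
  0x6466 + 0x3FA8 = 0x0A40E
One's-complement sum = 0xA40E.
Checksum = ~0xA40E & 0xFFFF = 0x5BF1.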